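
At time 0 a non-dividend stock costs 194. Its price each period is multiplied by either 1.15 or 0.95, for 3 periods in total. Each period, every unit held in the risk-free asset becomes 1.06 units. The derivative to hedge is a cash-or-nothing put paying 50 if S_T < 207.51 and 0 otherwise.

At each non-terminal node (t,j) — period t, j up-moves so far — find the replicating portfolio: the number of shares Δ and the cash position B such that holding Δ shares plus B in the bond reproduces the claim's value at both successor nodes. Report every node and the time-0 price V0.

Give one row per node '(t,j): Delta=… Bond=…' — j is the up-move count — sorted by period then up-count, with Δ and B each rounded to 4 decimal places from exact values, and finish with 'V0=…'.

Under the risk-neutral measure, an up-move has probability p* = (R−d)/(u−d) = 0.5500 and values discount at R = 1.06.
At expiry t=3: V(3,0)=50.0000, V(3,1)=50.0000, V(3,2)=0.0000, V(3,3)=0.0000
  t=2,j=0: stock 175.0850 → up 201.3477 (V=50.0000), down 166.3307 (V=50.0000). Price 47.1698; hedge Δ=0.0000, bond B=47.1698.
  t=2,j=1: stock 211.9450 → up 243.7367 (V=0.0000), down 201.3477 (V=50.0000). Price 21.2264; hedge Δ=-1.1796, bond B=271.2264.
  t=2,j=2: stock 256.5650 → up 295.0497 (V=0.0000), down 243.7367 (V=0.0000). Price 0.0000; hedge Δ=0.0000, bond B=0.0000.
  t=1,j=0: stock 184.3000 → up 211.9450 (V=21.2264), down 175.0850 (V=47.1698). Price 31.0386; hedge Δ=-0.7038, bond B=160.7556.
  t=1,j=1: stock 223.1000 → up 256.5650 (V=0.0000), down 211.9450 (V=21.2264). Price 9.0112; hedge Δ=-0.4757, bond B=115.1433.
  t=0,j=0: stock 194.0000 → up 223.1000 (V=9.0112), down 184.3000 (V=31.0386). Price 17.8524; hedge Δ=-0.5677, bond B=127.9895.
The time-0 hedge costs 17.8524, which is the no-arbitrage price.

(0,0): Delta=-0.5677 Bond=127.9895
(1,0): Delta=-0.7038 Bond=160.7556
(1,1): Delta=-0.4757 Bond=115.1433
(2,0): Delta=0.0000 Bond=47.1698
(2,1): Delta=-1.1796 Bond=271.2264
(2,2): Delta=0.0000 Bond=0.0000
V0=17.8524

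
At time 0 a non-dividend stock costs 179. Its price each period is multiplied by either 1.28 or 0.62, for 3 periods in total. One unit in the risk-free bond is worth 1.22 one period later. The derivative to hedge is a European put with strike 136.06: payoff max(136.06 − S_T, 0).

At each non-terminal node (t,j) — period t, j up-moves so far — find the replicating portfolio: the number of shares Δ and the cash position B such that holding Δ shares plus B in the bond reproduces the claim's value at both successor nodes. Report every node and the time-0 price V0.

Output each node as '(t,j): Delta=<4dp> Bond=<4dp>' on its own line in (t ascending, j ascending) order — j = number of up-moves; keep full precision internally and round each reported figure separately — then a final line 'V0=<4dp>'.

Risk-neutral probability p* = (R−d)/(u−d) = (1.22−0.62)/(1.28−0.62) = 0.9091.
Payoff layer (t=3): V(3,0)=93.3993, V(3,1)=47.9863, V(3,2)=0.0000, V(3,3)=0.0000
  t=2,j=0: stock 68.8076 → up 88.0737 (V=47.9863), down 42.6607 (V=93.3993). Price 42.7170; hedge Δ=-1.0000, bond B=111.5246.
  t=2,j=1: stock 142.0544 → up 181.8296 (V=0.0000), down 88.0737 (V=47.9863). Price 3.5757; hedge Δ=-0.5118, bond B=76.2822.
  t=2,j=2: stock 293.2736 → up 375.3902 (V=0.0000), down 181.8296 (V=0.0000). Price 0.0000; hedge Δ=0.0000, bond B=0.0000.
  t=1,j=0: stock 110.9800 → up 142.0544 (V=3.5757), down 68.8076 (V=42.7170). Price 5.8476; hedge Δ=-0.5344, bond B=65.1525.
  t=1,j=1: stock 229.1200 → up 293.2736 (V=0.0000), down 142.0544 (V=3.5757). Price 0.2664; hedge Δ=-0.0236, bond B=5.6842.
  t=0,j=0: stock 179.0000 → up 229.1200 (V=0.2664), down 110.9800 (V=5.8476). Price 0.6343; hedge Δ=-0.0472, bond B=9.0905.
Each (Δ,B) replicates both successor values, so the strategy is self-financing and V0 is arbitrage-free.

(0,0): Delta=-0.0472 Bond=9.0905
(1,0): Delta=-0.5344 Bond=65.1525
(1,1): Delta=-0.0236 Bond=5.6842
(2,0): Delta=-1.0000 Bond=111.5246
(2,1): Delta=-0.5118 Bond=76.2822
(2,2): Delta=0.0000 Bond=0.0000
V0=0.6343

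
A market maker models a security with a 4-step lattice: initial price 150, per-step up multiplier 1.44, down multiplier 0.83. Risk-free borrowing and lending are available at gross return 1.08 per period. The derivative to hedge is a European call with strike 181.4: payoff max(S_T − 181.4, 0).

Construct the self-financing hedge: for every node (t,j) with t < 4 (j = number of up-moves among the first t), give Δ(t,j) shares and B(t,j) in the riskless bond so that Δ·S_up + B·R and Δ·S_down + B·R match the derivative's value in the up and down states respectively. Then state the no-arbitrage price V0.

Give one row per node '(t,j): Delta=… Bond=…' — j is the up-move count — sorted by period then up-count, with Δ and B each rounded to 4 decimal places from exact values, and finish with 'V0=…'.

No-arbitrage ⇒ martingale measure with p* = (R−d)/(u−d) = 0.4098.
Terminal payoffs: V(4,0)=0.0000, V(4,1)=0.0000, V(4,2)=32.8755, V(4,3)=190.3550, V(4,4)=463.5725
Node (3,0) S=85.7680: V=(p*·0.0000+(1−p*)·0.0000)/1.08=0.0000; Δ=(0.0000−0.0000)/(123.5060−71.1875)=0.0000; B=V−Δ·S=0.0000
Node (3,1) S=148.8024: V=(p*·32.8755+(1−p*)·0.0000)/1.08=12.4755; Δ=(32.8755−0.0000)/(214.2755−123.5060)=0.3622; B=V−Δ·S=-41.4187
Node (3,2) S=258.1632: V=(p*·190.3550+(1−p*)·32.8755)/1.08=90.2002; Δ=(190.3550−32.8755)/(371.7550−214.2755)=1.0000; B=V−Δ·S=-167.9630
Node (3,3) S=447.8976: V=(p*·463.5725+(1−p*)·190.3550)/1.08=279.9346; Δ=(463.5725−190.3550)/(644.9725−371.7550)=1.0000; B=V−Δ·S=-167.9630
Node (2,0) S=103.3350: V=(p*·12.4755+(1−p*)·0.0000)/1.08=4.7342; Δ=(12.4755−0.0000)/(148.8024−85.7680)=0.1979; B=V−Δ·S=-15.7175
Node (2,1) S=179.2800: V=(p*·90.2002+(1−p*)·12.4755)/1.08=41.0462; Δ=(90.2002−12.4755)/(258.1632−148.8024)=0.7107; B=V−Δ·S=-86.3714
Node (2,2) S=311.0400: V=(p*·279.9346+(1−p*)·90.2002)/1.08=155.5187; Δ=(279.9346−90.2002)/(447.8976−258.1632)=1.0000; B=V−Δ·S=-155.5213
Node (1,0) S=124.5000: V=(p*·41.0462+(1−p*)·4.7342)/1.08=18.1631; Δ=(41.0462−4.7342)/(179.2800−103.3350)=0.4781; B=V−Δ·S=-41.3648
Node (1,1) S=216.0000: V=(p*·155.5187+(1−p*)·41.0462)/1.08=81.4455; Δ=(155.5187−41.0462)/(311.0400−179.2800)=0.8688; B=V−Δ·S=-106.2143
Node (0,0) S=150.0000: V=(p*·81.4455+(1−p*)·18.1631)/1.08=40.8320; Δ=(81.4455−18.1631)/(216.0000−124.5000)=0.6916; B=V−Δ·S=-62.9097
Each (Δ,B) replicates both successor values, so the strategy is self-financing and V0 is arbitrage-free.

(0,0): Delta=0.6916 Bond=-62.9097
(1,0): Delta=0.4781 Bond=-41.3648
(1,1): Delta=0.8688 Bond=-106.2143
(2,0): Delta=0.1979 Bond=-15.7175
(2,1): Delta=0.7107 Bond=-86.3714
(2,2): Delta=1.0000 Bond=-155.5213
(3,0): Delta=0.0000 Bond=0.0000
(3,1): Delta=0.3622 Bond=-41.4187
(3,2): Delta=1.0000 Bond=-167.9630
(3,3): Delta=1.0000 Bond=-167.9630
V0=40.8320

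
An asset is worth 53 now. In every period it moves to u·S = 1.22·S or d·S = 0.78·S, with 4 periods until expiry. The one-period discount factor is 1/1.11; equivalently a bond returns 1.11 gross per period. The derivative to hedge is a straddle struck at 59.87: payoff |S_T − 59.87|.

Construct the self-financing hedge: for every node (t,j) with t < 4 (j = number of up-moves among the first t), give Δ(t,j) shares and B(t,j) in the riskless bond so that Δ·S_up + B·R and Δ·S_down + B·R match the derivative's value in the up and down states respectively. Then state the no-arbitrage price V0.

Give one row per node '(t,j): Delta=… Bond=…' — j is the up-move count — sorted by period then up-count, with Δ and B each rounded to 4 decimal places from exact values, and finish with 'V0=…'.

The replicating-portfolio and risk-neutral prices coincide; use p* = (1.11−0.78)/(1.22−0.78) = 0.7500 for the latter.
At expiry t=4: V(4,0)=40.2520, V(4,1)=29.1855, V(4,2)=11.8762, V(4,3)=15.1972, V(4,4)=57.5427
(3,0): S=25.1513. Δ = (V_up−V_dn)/(S_up−S_dn) = (29.1855−40.2520)/(30.6845−19.6180) = -1.0000. V = [p*·29.1855 + (1−p*)·40.2520]/1.11 = 28.7857. B = V − Δ·S = 53.9369.
(3,1): S=39.3391. Δ = (V_up−V_dn)/(S_up−S_dn) = (11.8762−29.1855)/(47.9938−30.6845) = -1.0000. V = [p*·11.8762 + (1−p*)·29.1855]/1.11 = 14.5978. B = V − Δ·S = 53.9369.
(3,2): S=61.5305. Δ = (V_up−V_dn)/(S_up−S_dn) = (15.1972−11.8762)/(75.0672−47.9938) = 0.1227. V = [p*·15.1972 + (1−p*)·11.8762]/1.11 = 12.9432. B = V − Δ·S = 5.3957.
(3,3): S=96.2399. Δ = (V_up−V_dn)/(S_up−S_dn) = (57.5427−15.1972)/(117.4127−75.0672) = 1.0000. V = [p*·57.5427 + (1−p*)·15.1972]/1.11 = 42.3030. B = V − Δ·S = -53.9369.
(2,0): S=32.2452. Δ = (V_up−V_dn)/(S_up−S_dn) = (14.5978−28.7857)/(39.3391−25.1513) = -1.0000. V = [p*·14.5978 + (1−p*)·28.7857]/1.11 = 16.3466. B = V − Δ·S = 48.5918.
(2,1): S=50.4348. Δ = (V_up−V_dn)/(S_up−S_dn) = (12.9432−14.5978)/(61.5305−39.3391) = -0.0746. V = [p*·12.9432 + (1−p*)·14.5978]/1.11 = 12.0332. B = V − Δ·S = 15.7937.
(2,2): S=78.8852. Δ = (V_up−V_dn)/(S_up−S_dn) = (42.3030−12.9432)/(96.2399−61.5305) = 0.8459. V = [p*·42.3030 + (1−p*)·12.9432]/1.11 = 31.4982. B = V − Δ·S = -35.2286.
(1,0): S=41.3400. Δ = (V_up−V_dn)/(S_up−S_dn) = (12.0332−16.3466)/(50.4348−32.2452) = -0.2371. V = [p*·12.0332 + (1−p*)·16.3466]/1.11 = 11.8122. B = V − Δ·S = 21.6155.
(1,1): S=64.6600. Δ = (V_up−V_dn)/(S_up−S_dn) = (31.4982−12.0332)/(78.8852−50.4348) = 0.6842. V = [p*·31.4982 + (1−p*)·12.0332]/1.11 = 23.9928. B = V − Δ·S = -20.2460.
(0,0): S=53.0000. Δ = (V_up−V_dn)/(S_up−S_dn) = (23.9928−11.8122)/(64.6600−41.3400) = 0.5223. V = [p*·23.9928 + (1−p*)·11.8122]/1.11 = 18.8717. B = V − Δ·S = -8.8114.
Root portfolio cost Δ·53+B reproduces V0=18.8717.

(0,0): Delta=0.5223 Bond=-8.8114
(1,0): Delta=-0.2371 Bond=21.6155
(1,1): Delta=0.6842 Bond=-20.2460
(2,0): Delta=-1.0000 Bond=48.5918
(2,1): Delta=-0.0746 Bond=15.7937
(2,2): Delta=0.8459 Bond=-35.2286
(3,0): Delta=-1.0000 Bond=53.9369
(3,1): Delta=-1.0000 Bond=53.9369
(3,2): Delta=0.1227 Bond=5.3957
(3,3): Delta=1.0000 Bond=-53.9369
V0=18.8717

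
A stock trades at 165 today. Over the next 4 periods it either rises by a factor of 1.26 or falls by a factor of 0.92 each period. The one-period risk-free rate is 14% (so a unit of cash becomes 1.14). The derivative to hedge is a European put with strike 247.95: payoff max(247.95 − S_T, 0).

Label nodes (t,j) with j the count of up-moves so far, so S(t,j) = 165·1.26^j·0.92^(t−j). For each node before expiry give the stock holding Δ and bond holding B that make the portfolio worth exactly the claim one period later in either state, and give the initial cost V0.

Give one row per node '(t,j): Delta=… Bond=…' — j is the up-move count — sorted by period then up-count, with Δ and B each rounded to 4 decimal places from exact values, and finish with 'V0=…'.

Since d<R<u, set p* = (R−d)/(u−d) = 0.6471; price each node as the discounted p*-expectation of its children.
Terminal values V(4,·): V(4,0)=129.7452, V(4,1)=86.0608, V(4,2)=26.2321, V(4,3)=0.0000, V(4,4)=0.0000
  t=3,j=0: stock 128.4835 → up 161.8892 (V=86.0608), down 118.2048 (V=129.7452). Price 89.0165; hedge Δ=-1.0000, bond B=217.5000.
  t=3,j=1: stock 175.9666 → up 221.7179 (V=26.2321), down 161.8892 (V=86.0608). Price 41.5334; hedge Δ=-1.0000, bond B=217.5000.
  t=3,j=2: stock 240.9977 → up 303.6571 (V=0.0000), down 221.7179 (V=26.2321). Price 8.1214; hedge Δ=-0.3201, bond B=85.2747.
  t=3,j=3: stock 330.0620 → up 415.8782 (V=0.0000), down 303.6571 (V=0.0000). Price 0.0000; hedge Δ=0.0000, bond B=0.0000.
  t=2,j=0: stock 139.6560 → up 175.9666 (V=41.5334), down 128.4835 (V=89.0165). Price 51.1335; hedge Δ=-1.0000, bond B=190.7895.
  t=2,j=1: stock 191.2680 → up 240.9977 (V=8.1214), down 175.9666 (V=41.5334). Price 17.4683; hedge Δ=-0.5138, bond B=115.7390.
  t=2,j=2: stock 261.9540 → up 330.0620 (V=0.0000), down 240.9977 (V=8.1214). Price 2.5144; hedge Δ=-0.0912, bond B=26.4008.
  t=1,j=0: stock 151.8000 → up 191.2680 (V=17.4683), down 139.6560 (V=51.1335). Price 25.7457; hedge Δ=-0.6523, bond B=124.7609.
  t=1,j=1: stock 207.9000 → up 261.9540 (V=2.5144), down 191.2680 (V=17.4683). Price 6.8353; hedge Δ=-0.2116, bond B=50.8175.
  t=0,j=0: stock 165.0000 → up 207.9000 (V=6.8353), down 151.8000 (V=25.7457). Price 11.8505; hedge Δ=-0.3371, bond B=67.4695.
The time-0 hedge costs 11.8505, which is the no-arbitrage price.

(0,0): Delta=-0.3371 Bond=67.4695
(1,0): Delta=-0.6523 Bond=124.7609
(1,1): Delta=-0.2116 Bond=50.8175
(2,0): Delta=-1.0000 Bond=190.7895
(2,1): Delta=-0.5138 Bond=115.7390
(2,2): Delta=-0.0912 Bond=26.4008
(3,0): Delta=-1.0000 Bond=217.5000
(3,1): Delta=-1.0000 Bond=217.5000
(3,2): Delta=-0.3201 Bond=85.2747
(3,3): Delta=0.0000 Bond=0.0000
V0=11.8505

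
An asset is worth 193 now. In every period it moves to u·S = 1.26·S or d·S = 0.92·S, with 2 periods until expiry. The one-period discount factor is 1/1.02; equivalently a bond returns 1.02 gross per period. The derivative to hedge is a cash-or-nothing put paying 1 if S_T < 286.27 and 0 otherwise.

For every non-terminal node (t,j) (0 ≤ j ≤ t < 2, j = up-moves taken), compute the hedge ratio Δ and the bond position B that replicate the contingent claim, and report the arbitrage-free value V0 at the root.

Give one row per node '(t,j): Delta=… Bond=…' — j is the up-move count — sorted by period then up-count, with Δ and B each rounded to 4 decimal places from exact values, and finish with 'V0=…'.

No-arbitrage ⇒ martingale measure with p* = (R−d)/(u−d) = 0.2941.
Terminal values V(2,·): V(2,0)=1.0000, V(2,1)=1.0000, V(2,2)=0.0000
(1,0): S=177.5600. Δ = (V_up−V_dn)/(S_up−S_dn) = (1.0000−1.0000)/(223.7256−163.3552) = 0.0000. V = [p*·1.0000 + (1−p*)·1.0000]/1.02 = 0.9804. B = V − Δ·S = 0.9804.
(1,1): S=243.1800. Δ = (V_up−V_dn)/(S_up−S_dn) = (0.0000−1.0000)/(306.4068−223.7256) = -0.0121. V = [p*·0.0000 + (1−p*)·1.0000]/1.02 = 0.6920. B = V − Δ·S = 3.6332.
(0,0): S=193.0000. Δ = (V_up−V_dn)/(S_up−S_dn) = (0.6920−0.9804)/(243.1800−177.5600) = -0.0044. V = [p*·0.6920 + (1−p*)·0.9804]/1.02 = 0.8780. B = V − Δ·S = 1.7261.
Root portfolio cost Δ·193+B reproduces V0=0.8780.

(0,0): Delta=-0.0044 Bond=1.7261
(1,0): Delta=0.0000 Bond=0.9804
(1,1): Delta=-0.0121 Bond=3.6332
V0=0.8780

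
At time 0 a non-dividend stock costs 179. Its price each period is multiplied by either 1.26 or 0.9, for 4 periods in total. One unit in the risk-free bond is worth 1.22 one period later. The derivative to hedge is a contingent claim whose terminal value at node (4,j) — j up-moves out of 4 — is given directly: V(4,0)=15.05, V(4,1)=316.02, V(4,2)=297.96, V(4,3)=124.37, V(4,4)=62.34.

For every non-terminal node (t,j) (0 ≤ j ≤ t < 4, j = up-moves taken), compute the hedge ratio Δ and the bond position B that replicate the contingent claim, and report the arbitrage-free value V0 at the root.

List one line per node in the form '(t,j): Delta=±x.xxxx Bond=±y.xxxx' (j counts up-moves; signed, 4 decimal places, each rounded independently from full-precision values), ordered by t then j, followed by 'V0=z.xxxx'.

(0,0): Delta=-0.7646 Bond=180.5213
(1,0): Delta=-1.5872 Bond=352.7596
(1,1): Delta=-0.6911 Bond=203.6705
(2,0): Delta=0.2731 Bond=160.6486
(2,1): Delta=-1.7533 Bond=464.0815
(2,2): Delta=-0.5963 Bond=221.5276
(3,0): Delta=6.4068 Bond=-604.4057
(3,1): Delta=-0.2746 Bond=296.0410
(3,2): Delta=-1.8853 Bond=599.9467
(3,3): Delta=-0.4812 Bond=229.0533
V0=43.6606

Since d<R<u, set p* = (R−d)/(u−d) = 0.8889; price each node as the discounted p*-expectation of its children.
Terminal values V(4,·): V(4,0)=15.0500, V(4,1)=316.0200, V(4,2)=297.9600, V(4,3)=124.3700, V(4,4)=62.3400
Node (3,0) S=130.4910: V=(p*·316.0200+(1−p*)·15.0500)/1.22=231.6220; Δ=(316.0200−15.0500)/(164.4187−117.4419)=6.4068; B=V−Δ·S=-604.4057
Node (3,1) S=182.6874: V=(p*·297.9600+(1−p*)·316.0200)/1.22=245.8743; Δ=(297.9600−316.0200)/(230.1861−164.4187)=-0.2746; B=V−Δ·S=296.0410
Node (3,2) S=255.7624: V=(p*·124.3700+(1−p*)·297.9600)/1.22=117.7523; Δ=(124.3700−297.9600)/(322.2606−230.1861)=-1.8853; B=V−Δ·S=599.9467
Node (3,3) S=358.0673: V=(p*·62.3400+(1−p*)·124.3700)/1.22=56.7477; Δ=(62.3400−124.3700)/(451.1648−322.2606)=-0.4812; B=V−Δ·S=229.0533
Node (2,0) S=144.9900: V=(p*·245.8743+(1−p*)·231.6220)/1.22=200.2383; Δ=(245.8743−231.6220)/(182.6874−130.4910)=0.2731; B=V−Δ·S=160.6486
Node (2,1) S=202.9860: V=(p*·117.7523+(1−p*)·245.8743)/1.22=108.1869; Δ=(117.7523−245.8743)/(255.7624−182.6874)=-1.7533; B=V−Δ·S=464.0815
Node (2,2) S=284.1804: V=(p*·56.7477+(1−p*)·117.7523)/1.22=52.0705; Δ=(56.7477−117.7523)/(358.0673−255.7624)=-0.5963; B=V−Δ·S=221.5276
Node (1,0) S=161.1000: V=(p*·108.1869+(1−p*)·200.2383)/1.22=97.0614; Δ=(108.1869−200.2383)/(202.9860−144.9900)=-1.5872; B=V−Δ·S=352.7596
Node (1,1) S=225.5400: V=(p*·52.0705+(1−p*)·108.1869)/1.22=47.7915; Δ=(52.0705−108.1869)/(284.1804−202.9860)=-0.6911; B=V−Δ·S=203.6705
Node (0,0) S=179.0000: V=(p*·47.7915+(1−p*)·97.0614)/1.22=43.6606; Δ=(47.7915−97.0614)/(225.5400−161.1000)=-0.7646; B=V−Δ·S=180.5213
The time-0 hedge costs 43.6606, which is the no-arbitrage price.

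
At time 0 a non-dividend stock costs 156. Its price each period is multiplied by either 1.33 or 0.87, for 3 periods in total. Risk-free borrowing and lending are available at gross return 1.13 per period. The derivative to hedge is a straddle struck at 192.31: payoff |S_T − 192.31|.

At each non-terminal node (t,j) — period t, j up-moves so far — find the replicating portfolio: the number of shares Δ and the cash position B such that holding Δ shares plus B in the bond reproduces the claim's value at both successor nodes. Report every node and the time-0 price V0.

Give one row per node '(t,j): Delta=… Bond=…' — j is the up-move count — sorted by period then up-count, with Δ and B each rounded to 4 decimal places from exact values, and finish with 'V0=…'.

(0,0): Delta=0.3975 Bond=-13.4218
(1,0): Delta=-0.2346 Bond=70.6307
(1,1): Delta=0.7156 Bond=-81.1645
(2,0): Delta=-1.0000 Bond=170.1858
(2,1): Delta=0.1505 Bond=10.2949
(2,2): Delta=1.0000 Bond=-170.1858
V0=48.5949

Since d<R<u, set p* = (R−d)/(u−d) = 0.5652; price each node as the discounted p*-expectation of its children.
Terminal values V(3,·): V(3,0)=89.5835, V(3,1)=35.2684, V(3,2)=47.7651, V(3,3)=174.7014
  t=2,j=0: stock 118.0764 → up 157.0416 (V=35.2684), down 102.7265 (V=89.5835). Price 52.1094; hedge Δ=-1.0000, bond B=170.1858.
  t=2,j=1: stock 180.5076 → up 240.0751 (V=47.7651), down 157.0416 (V=35.2684). Price 37.4617; hedge Δ=0.1505, bond B=10.2949.
  t=2,j=2: stock 275.9484 → up 367.0114 (V=174.7014), down 240.0751 (V=47.7651). Price 105.7626; hedge Δ=1.0000, bond B=-170.1858.
  t=1,j=0: stock 135.7200 → up 180.5076 (V=37.4617), down 118.0764 (V=52.1094). Price 38.7879; hedge Δ=-0.2346, bond B=70.6307.
  t=1,j=1: stock 207.4800 → up 275.9484 (V=105.7626), down 180.5076 (V=37.4617). Price 67.3155; hedge Δ=0.7156, bond B=-81.1645.
  t=0,j=0: stock 156.0000 → up 207.4800 (V=67.3155), down 135.7200 (V=38.7879). Price 48.5949; hedge Δ=0.3975, bond B=-13.4218.
Check: Δ(0,0)·S0 + B(0,0) = 48.5949 = V0.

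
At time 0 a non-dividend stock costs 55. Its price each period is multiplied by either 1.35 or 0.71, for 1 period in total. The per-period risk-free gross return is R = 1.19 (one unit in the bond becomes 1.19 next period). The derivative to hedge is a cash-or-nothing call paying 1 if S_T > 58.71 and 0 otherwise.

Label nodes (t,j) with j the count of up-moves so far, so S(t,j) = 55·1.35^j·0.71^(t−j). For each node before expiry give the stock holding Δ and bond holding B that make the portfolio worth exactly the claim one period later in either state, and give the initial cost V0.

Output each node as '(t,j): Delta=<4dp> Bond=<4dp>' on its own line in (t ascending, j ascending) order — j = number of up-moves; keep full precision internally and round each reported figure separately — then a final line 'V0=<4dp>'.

(0,0): Delta=0.0284 Bond=-0.9322
V0=0.6303

Risk-neutral probability p* = (R−d)/(u−d) = (1.19−0.71)/(1.35−0.71) = 0.7500.
Payoff layer (t=1): V(1,0)=0.0000, V(1,1)=1.0000
(0,0): S=55.0000. Δ = (V_up−V_dn)/(S_up−S_dn) = (1.0000−0.0000)/(74.2500−39.0500) = 0.0284. V = [p*·1.0000 + (1−p*)·0.0000]/1.19 = 0.6303. B = V − Δ·S = -0.9322.
The time-0 hedge costs 0.6303, which is the no-arbitrage price.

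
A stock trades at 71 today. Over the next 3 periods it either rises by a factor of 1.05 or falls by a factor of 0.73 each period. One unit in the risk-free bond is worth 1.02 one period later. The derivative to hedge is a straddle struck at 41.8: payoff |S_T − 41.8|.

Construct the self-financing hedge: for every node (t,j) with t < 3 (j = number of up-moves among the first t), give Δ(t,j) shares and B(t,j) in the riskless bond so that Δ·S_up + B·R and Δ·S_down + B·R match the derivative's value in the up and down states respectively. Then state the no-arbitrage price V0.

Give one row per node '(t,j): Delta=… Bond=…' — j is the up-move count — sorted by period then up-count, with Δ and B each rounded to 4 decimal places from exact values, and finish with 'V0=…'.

Under the risk-neutral measure, an up-move has probability p* = (R−d)/(u−d) = 0.9062 and values discount at R = 1.02.
Terminal values V(3,·): V(3,0)=14.1798, V(3,1)=2.0723, V(3,2)=15.3426, V(3,3)=40.3914
  t=2,j=0: stock 37.8359 → up 39.7277 (V=2.0723), down 27.6202 (V=14.1798). Price 3.1445; hedge Δ=-1.0000, bond B=40.9804.
  t=2,j=1: stock 54.4215 → up 57.1426 (V=15.3426), down 39.7277 (V=2.0723). Price 13.8220; hedge Δ=0.7620, bond B=-27.6475.
  t=2,j=2: stock 78.2775 → up 82.1914 (V=40.3914), down 57.1426 (V=15.3426). Price 37.2971; hedge Δ=1.0000, bond B=-40.9804.
  t=1,j=0: stock 51.8300 → up 54.4215 (V=13.8220), down 37.8359 (V=3.1445). Price 12.5696; hedge Δ=0.6438, bond B=-20.7977.
  t=1,j=1: stock 74.5500 → up 78.2775 (V=37.2971), down 54.4215 (V=13.8220). Price 34.4082; hedge Δ=0.9840, bond B=-38.9514.
  t=0,j=0: stock 71.0000 → up 74.5500 (V=34.4082), down 51.8300 (V=12.5696). Price 31.7263; hedge Δ=0.9612, bond B=-36.5191.
Each (Δ,B) replicates both successor values, so the strategy is self-financing and V0 is arbitrage-free.

(0,0): Delta=0.9612 Bond=-36.5191
(1,0): Delta=0.6438 Bond=-20.7977
(1,1): Delta=0.9840 Bond=-38.9514
(2,0): Delta=-1.0000 Bond=40.9804
(2,1): Delta=0.7620 Bond=-27.6475
(2,2): Delta=1.0000 Bond=-40.9804
V0=31.7263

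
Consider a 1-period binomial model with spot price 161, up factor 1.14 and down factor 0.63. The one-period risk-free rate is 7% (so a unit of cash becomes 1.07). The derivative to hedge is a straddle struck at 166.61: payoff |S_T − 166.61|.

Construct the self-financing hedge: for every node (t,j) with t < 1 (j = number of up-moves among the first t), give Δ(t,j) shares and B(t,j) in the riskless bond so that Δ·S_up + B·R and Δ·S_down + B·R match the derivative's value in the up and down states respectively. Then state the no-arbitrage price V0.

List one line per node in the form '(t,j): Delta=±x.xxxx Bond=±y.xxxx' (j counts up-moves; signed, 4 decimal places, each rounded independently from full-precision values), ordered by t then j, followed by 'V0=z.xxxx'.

The replicating-portfolio and risk-neutral prices coincide; use p* = (1.07−0.63)/(1.14−0.63) = 0.8627 for the latter.
At expiry t=1: V(1,0)=65.1800, V(1,1)=16.9300
  t=0,j=0: stock 161.0000 → up 183.5400 (V=16.9300), down 101.4300 (V=65.1800). Price 22.0117; hedge Δ=-0.5876, bond B=116.6196.
Each (Δ,B) replicates both successor values, so the strategy is self-financing and V0 is arbitrage-free.

(0,0): Delta=-0.5876 Bond=116.6196
V0=22.0117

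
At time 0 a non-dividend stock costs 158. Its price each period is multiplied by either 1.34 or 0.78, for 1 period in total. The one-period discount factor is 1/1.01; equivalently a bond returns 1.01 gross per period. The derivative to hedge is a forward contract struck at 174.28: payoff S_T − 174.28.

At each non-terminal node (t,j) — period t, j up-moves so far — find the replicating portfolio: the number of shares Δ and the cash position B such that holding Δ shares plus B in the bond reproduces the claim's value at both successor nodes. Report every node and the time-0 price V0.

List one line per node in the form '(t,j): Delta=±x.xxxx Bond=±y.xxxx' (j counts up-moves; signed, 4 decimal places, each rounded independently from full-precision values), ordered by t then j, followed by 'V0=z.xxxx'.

(0,0): Delta=1.0000 Bond=-172.5545
V0=-14.5545

Under the risk-neutral measure, an up-move has probability p* = (R−d)/(u−d) = 0.4107 and values discount at R = 1.01.
Terminal values V(1,·): V(1,0)=-51.0400, V(1,1)=37.4400
(0,0): S=158.0000. Δ = (V_up−V_dn)/(S_up−S_dn) = (37.4400−-51.0400)/(211.7200−123.2400) = 1.0000. V = [p*·37.4400 + (1−p*)·-51.0400]/1.01 = -14.5545. B = V − Δ·S = -172.5545.
The time-0 hedge costs -14.5545, which is the no-arbitrage price.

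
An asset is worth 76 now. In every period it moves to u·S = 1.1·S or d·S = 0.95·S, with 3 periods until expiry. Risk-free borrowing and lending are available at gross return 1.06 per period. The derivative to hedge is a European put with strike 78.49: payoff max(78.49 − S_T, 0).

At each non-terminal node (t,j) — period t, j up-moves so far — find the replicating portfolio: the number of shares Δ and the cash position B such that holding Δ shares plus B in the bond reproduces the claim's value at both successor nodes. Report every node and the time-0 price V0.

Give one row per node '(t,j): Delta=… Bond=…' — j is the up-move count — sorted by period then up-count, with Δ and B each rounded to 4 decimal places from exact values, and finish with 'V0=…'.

(0,0): Delta=-0.1500 Bond=12.0095
(1,0): Delta=-0.4333 Bond=33.1831
(1,1): Delta=-0.0610 Bond=5.2927
(2,0): Delta=-1.0000 Bond=74.0472
(2,1): Delta=-0.2553 Bond=21.0384
(2,2): Delta=0.0000 Bond=0.0000
V0=0.6117

Since d<R<u, set p* = (R−d)/(u−d) = 0.7333; price each node as the discounted p*-expectation of its children.
Payoff layer (t=3): V(3,0)=13.3295, V(3,1)=3.0410, V(3,2)=0.0000, V(3,3)=0.0000
(2,0): S=68.5900. Δ = (V_up−V_dn)/(S_up−S_dn) = (3.0410−13.3295)/(75.4490−65.1605) = -1.0000. V = [p*·3.0410 + (1−p*)·13.3295]/1.06 = 5.4572. B = V − Δ·S = 74.0472.
(2,1): S=79.4200. Δ = (V_up−V_dn)/(S_up−S_dn) = (0.0000−3.0410)/(87.3620−75.4490) = -0.2553. V = [p*·0.0000 + (1−p*)·3.0410]/1.06 = 0.7650. B = V − Δ·S = 21.0384.
(2,2): S=91.9600. Δ = (V_up−V_dn)/(S_up−S_dn) = (0.0000−0.0000)/(101.1560−87.3620) = 0.0000. V = [p*·0.0000 + (1−p*)·0.0000]/1.06 = 0.0000. B = V − Δ·S = 0.0000.
(1,0): S=72.2000. Δ = (V_up−V_dn)/(S_up−S_dn) = (0.7650−5.4572)/(79.4200−68.5900) = -0.4333. V = [p*·0.7650 + (1−p*)·5.4572]/1.06 = 1.9021. B = V − Δ·S = 33.1831.
(1,1): S=83.6000. Δ = (V_up−V_dn)/(S_up−S_dn) = (0.0000−0.7650)/(91.9600−79.4200) = -0.0610. V = [p*·0.0000 + (1−p*)·0.7650]/1.06 = 0.1925. B = V − Δ·S = 5.2927.
(0,0): S=76.0000. Δ = (V_up−V_dn)/(S_up−S_dn) = (0.1925−1.9021)/(83.6000−72.2000) = -0.1500. V = [p*·0.1925 + (1−p*)·1.9021]/1.06 = 0.6117. B = V − Δ·S = 12.0095.
The time-0 hedge costs 0.6117, which is the no-arbitrage price.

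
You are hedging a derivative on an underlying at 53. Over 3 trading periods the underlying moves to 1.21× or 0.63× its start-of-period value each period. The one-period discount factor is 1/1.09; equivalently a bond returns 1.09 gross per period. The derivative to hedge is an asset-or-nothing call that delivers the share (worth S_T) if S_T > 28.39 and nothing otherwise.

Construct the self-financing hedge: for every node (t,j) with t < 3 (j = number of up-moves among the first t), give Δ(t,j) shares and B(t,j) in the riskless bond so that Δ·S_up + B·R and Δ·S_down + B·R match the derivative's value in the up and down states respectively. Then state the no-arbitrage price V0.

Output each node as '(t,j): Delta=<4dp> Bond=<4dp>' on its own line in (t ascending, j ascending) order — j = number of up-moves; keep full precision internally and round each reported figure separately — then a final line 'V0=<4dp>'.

(0,0): Delta=1.2144 Bond=-13.4565
(1,0): Delta=1.8367 Bond=-35.4468
(1,1): Delta=1.1299 Bond=-9.2470
(2,0): Delta=0.0000 Bond=0.0000
(2,1): Delta=2.0862 Bond=-48.7162
(2,2): Delta=1.0000 Bond=0.0000
V0=50.9076

The replicating-portfolio and risk-neutral prices coincide; use p* = (1.09−0.63)/(1.21−0.63) = 0.7931 for the latter.
Payoff layer (t=3): V(3,0)=0.0000, V(3,1)=0.0000, V(3,2)=48.8863, V(3,3)=93.8927
  t=2,j=0: stock 21.0357 → up 25.4532 (V=0.0000), down 13.2525 (V=0.0000). Price 0.0000; hedge Δ=0.0000, bond B=0.0000.
  t=2,j=1: stock 40.4019 → up 48.8863 (V=48.8863), down 25.4532 (V=0.0000). Price 35.5705; hedge Δ=2.0862, bond B=-48.7162.
  t=2,j=2: stock 77.5973 → up 93.8927 (V=93.8927), down 48.8863 (V=48.8863). Price 77.5973; hedge Δ=1.0000, bond B=0.0000.
  t=1,j=0: stock 33.3900 → up 40.4019 (V=35.5705), down 21.0357 (V=0.0000). Price 25.8818; hedge Δ=1.8367, bond B=-35.4468.
  t=1,j=1: stock 64.1300 → up 77.5973 (V=77.5973), down 40.4019 (V=35.5705). Price 63.2129; hedge Δ=1.1299, bond B=-9.2470.
  t=0,j=0: stock 53.0000 → up 64.1300 (V=63.2129), down 33.3900 (V=25.8818). Price 50.9076; hedge Δ=1.2144, bond B=-13.4565.
Root portfolio cost Δ·53+B reproduces V0=50.9076.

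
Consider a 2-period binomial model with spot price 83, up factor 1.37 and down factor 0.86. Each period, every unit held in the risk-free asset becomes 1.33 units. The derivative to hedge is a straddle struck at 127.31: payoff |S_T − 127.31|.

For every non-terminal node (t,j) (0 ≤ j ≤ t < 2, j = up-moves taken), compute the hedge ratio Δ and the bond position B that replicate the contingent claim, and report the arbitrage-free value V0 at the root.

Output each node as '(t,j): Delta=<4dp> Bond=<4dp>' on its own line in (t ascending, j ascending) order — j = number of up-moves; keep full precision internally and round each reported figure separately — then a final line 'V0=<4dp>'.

(0,0): Delta=-0.0678 Bond=21.9435
(1,0): Delta=-1.0000 Bond=95.7218
(1,1): Delta=-0.0180 Bond=23.5221
V0=16.3121

Under the risk-neutral measure, an up-move has probability p* = (R−d)/(u−d) = 0.9216 and values discount at R = 1.33.
Terminal payoffs: V(2,0)=65.9232, V(2,1)=29.5194, V(2,2)=28.4727
Node (1,0) S=71.3800: V=(p*·29.5194+(1−p*)·65.9232)/1.33=24.3418; Δ=(29.5194−65.9232)/(97.7906−61.3868)=-1.0000; B=V−Δ·S=95.7218
Node (1,1) S=113.7100: V=(p*·28.4727+(1−p*)·29.5194)/1.33=21.4698; Δ=(28.4727−29.5194)/(155.7827−97.7906)=-0.0180; B=V−Δ·S=23.5221
Node (0,0) S=83.0000: V=(p*·21.4698+(1−p*)·24.3418)/1.33=16.3121; Δ=(21.4698−24.3418)/(113.7100−71.3800)=-0.0678; B=V−Δ·S=21.9435
Check: Δ(0,0)·S0 + B(0,0) = 16.3121 = V0.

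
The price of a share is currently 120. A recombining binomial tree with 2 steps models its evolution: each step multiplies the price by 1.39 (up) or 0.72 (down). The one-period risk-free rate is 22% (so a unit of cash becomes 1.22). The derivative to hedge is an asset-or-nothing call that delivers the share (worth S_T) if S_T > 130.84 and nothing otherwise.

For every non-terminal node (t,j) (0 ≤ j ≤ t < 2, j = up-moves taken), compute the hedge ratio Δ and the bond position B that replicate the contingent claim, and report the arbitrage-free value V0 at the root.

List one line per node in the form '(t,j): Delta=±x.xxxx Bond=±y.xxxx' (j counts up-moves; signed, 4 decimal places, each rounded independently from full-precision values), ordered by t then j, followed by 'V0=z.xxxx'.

(0,0): Delta=1.7640 Bond=-124.9235
(1,0): Delta=0.0000 Bond=0.0000
(1,1): Delta=2.0746 Bond=-204.2249
V0=86.7524

No-arbitrage ⇒ martingale measure with p* = (R−d)/(u−d) = 0.7463.
At expiry t=2: V(2,0)=0.0000, V(2,1)=0.0000, V(2,2)=231.8520
Node (1,0) S=86.4000: V=(p*·0.0000+(1−p*)·0.0000)/1.22=0.0000; Δ=(0.0000−0.0000)/(120.0960−62.2080)=0.0000; B=V−Δ·S=0.0000
Node (1,1) S=166.8000: V=(p*·231.8520+(1−p*)·0.0000)/1.22=141.8229; Δ=(231.8520−0.0000)/(231.8520−120.0960)=2.0746; B=V−Δ·S=-204.2249
Node (0,0) S=120.0000: V=(p*·141.8229+(1−p*)·0.0000)/1.22=86.7524; Δ=(141.8229−0.0000)/(166.8000−86.4000)=1.7640; B=V−Δ·S=-124.9235
Each (Δ,B) replicates both successor values, so the strategy is self-financing and V0 is arbitrage-free.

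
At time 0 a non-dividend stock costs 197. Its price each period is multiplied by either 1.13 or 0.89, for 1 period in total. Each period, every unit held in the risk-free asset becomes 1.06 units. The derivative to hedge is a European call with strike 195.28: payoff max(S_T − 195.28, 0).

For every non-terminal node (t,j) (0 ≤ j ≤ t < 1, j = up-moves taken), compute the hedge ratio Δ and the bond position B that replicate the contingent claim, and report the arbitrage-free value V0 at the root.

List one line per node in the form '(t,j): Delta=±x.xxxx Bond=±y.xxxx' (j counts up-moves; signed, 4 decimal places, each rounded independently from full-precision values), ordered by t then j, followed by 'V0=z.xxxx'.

(0,0): Delta=0.5780 Bond=-95.6120
V0=18.2630

The replicating-portfolio and risk-neutral prices coincide; use p* = (1.06−0.89)/(1.13−0.89) = 0.7083 for the latter.
Terminal payoffs: V(1,0)=0.0000, V(1,1)=27.3300
Node (0,0) S=197.0000: V=(p*·27.3300+(1−p*)·0.0000)/1.06=18.2630; Δ=(27.3300−0.0000)/(222.6100−175.3300)=0.5780; B=V−Δ·S=-95.6120
Check: Δ(0,0)·S0 + B(0,0) = 18.2630 = V0.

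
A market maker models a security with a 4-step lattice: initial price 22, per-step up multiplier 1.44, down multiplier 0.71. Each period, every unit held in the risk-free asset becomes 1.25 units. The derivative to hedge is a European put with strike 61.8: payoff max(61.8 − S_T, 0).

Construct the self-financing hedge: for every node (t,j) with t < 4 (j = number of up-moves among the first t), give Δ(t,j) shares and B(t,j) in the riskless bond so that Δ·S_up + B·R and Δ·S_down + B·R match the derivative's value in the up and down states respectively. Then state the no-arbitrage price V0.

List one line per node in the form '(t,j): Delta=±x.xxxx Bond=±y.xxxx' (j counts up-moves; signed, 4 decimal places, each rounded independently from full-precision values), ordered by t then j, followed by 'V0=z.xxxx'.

(0,0): Delta=-0.5768 Bond=20.0248
(1,0): Delta=-1.0000 Bond=31.6416
(1,1): Delta=-0.5034 Bond=22.7051
(2,0): Delta=-1.0000 Bond=39.5520
(2,1): Delta=-1.0000 Bond=39.5520
(2,2): Delta=-0.4172 Bond=24.4510
(3,0): Delta=-1.0000 Bond=49.4400
(3,1): Delta=-1.0000 Bond=49.4400
(3,2): Delta=-1.0000 Bond=49.4400
(3,3): Delta=-0.3161 Bond=23.9220
V0=7.3355

Since d<R<u, set p* = (R−d)/(u−d) = 0.7397; price each node as the discounted p*-expectation of its children.
Payoff layer (t=4): V(4,0)=56.2094, V(4,1)=50.4614, V(4,2)=38.8034, V(4,3)=15.1589, V(4,4)=0.0000
  t=3,j=0: stock 7.8740 → up 11.3386 (V=50.4614), down 5.5906 (V=56.2094). Price 41.5660; hedge Δ=-1.0000, bond B=49.4400.
  t=3,j=1: stock 15.9699 → up 22.9966 (V=38.8034), down 11.3386 (V=50.4614). Price 33.4701; hedge Δ=-1.0000, bond B=49.4400.
  t=3,j=2: stock 32.3896 → up 46.6411 (V=15.1589), down 22.9966 (V=38.8034). Price 17.0504; hedge Δ=-1.0000, bond B=49.4400.
  t=3,j=3: stock 65.6916 → up 94.5960 (V=0.0000), down 46.6411 (V=15.1589). Price 3.1564; hedge Δ=-0.3161, bond B=23.9220.
  t=2,j=0: stock 11.0902 → up 15.9699 (V=33.4701), down 7.8740 (V=41.5660). Price 28.4618; hedge Δ=-1.0000, bond B=39.5520.
  t=2,j=1: stock 22.4928 → up 32.3896 (V=17.0504), down 15.9699 (V=33.4701). Price 17.0592; hedge Δ=-1.0000, bond B=39.5520.
  t=2,j=2: stock 45.6192 → up 65.6916 (V=3.1564), down 32.3896 (V=17.0504). Price 5.4181; hedge Δ=-0.4172, bond B=24.4510.
  t=1,j=0: stock 15.6200 → up 22.4928 (V=17.0592), down 11.0902 (V=28.4618). Price 16.0216; hedge Δ=-1.0000, bond B=31.6416.
  t=1,j=1: stock 31.6800 → up 45.6192 (V=5.4181), down 22.4928 (V=17.0592). Price 6.7584; hedge Δ=-0.5034, bond B=22.7051.
  t=0,j=0: stock 22.0000 → up 31.6800 (V=6.7584), down 15.6200 (V=16.0216). Price 7.3355; hedge Δ=-0.5768, bond B=20.0248.
Root portfolio cost Δ·22+B reproduces V0=7.3355.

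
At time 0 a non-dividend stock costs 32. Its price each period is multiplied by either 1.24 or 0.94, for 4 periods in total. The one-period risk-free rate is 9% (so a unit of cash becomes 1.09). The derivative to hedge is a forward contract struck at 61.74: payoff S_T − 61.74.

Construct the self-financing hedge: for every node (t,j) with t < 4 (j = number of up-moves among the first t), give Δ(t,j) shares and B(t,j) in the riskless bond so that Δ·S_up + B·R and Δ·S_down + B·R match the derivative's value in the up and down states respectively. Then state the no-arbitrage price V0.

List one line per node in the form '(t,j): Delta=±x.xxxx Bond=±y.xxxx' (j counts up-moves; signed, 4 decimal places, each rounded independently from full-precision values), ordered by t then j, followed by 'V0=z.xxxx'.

Under the risk-neutral measure, an up-move has probability p* = (R−d)/(u−d) = 0.5000 and values discount at R = 1.09.
Payoff layer (t=4): V(4,0)=-36.7560, V(4,1)=-28.7824, V(4,2)=-18.2641, V(4,3)=-4.3888, V(4,4)=13.9148
Node (3,0) S=26.5787: V=(p*·-28.7824+(1−p*)·-36.7560)/1.09=-30.0635; Δ=(-28.7824−-36.7560)/(32.9576−24.9840)=1.0000; B=V−Δ·S=-56.6422
Node (3,1) S=35.0612: V=(p*·-18.2641+(1−p*)·-28.7824)/1.09=-21.5810; Δ=(-18.2641−-28.7824)/(43.4759−32.9576)=1.0000; B=V−Δ·S=-56.6422
Node (3,2) S=46.2510: V=(p*·-4.3888+(1−p*)·-18.2641)/1.09=-10.3912; Δ=(-4.3888−-18.2641)/(57.3512−43.4759)=1.0000; B=V−Δ·S=-56.6422
Node (3,3) S=61.0120: V=(p*·13.9148+(1−p*)·-4.3888)/1.09=4.3698; Δ=(13.9148−-4.3888)/(75.6548−57.3512)=1.0000; B=V−Δ·S=-56.6422
Node (2,0) S=28.2752: V=(p*·-21.5810+(1−p*)·-30.0635)/1.09=-23.6901; Δ=(-21.5810−-30.0635)/(35.0612−26.5787)=1.0000; B=V−Δ·S=-51.9653
Node (2,1) S=37.2992: V=(p*·-10.3912+(1−p*)·-21.5810)/1.09=-14.6661; Δ=(-10.3912−-21.5810)/(46.2510−35.0612)=1.0000; B=V−Δ·S=-51.9653
Node (2,2) S=49.2032: V=(p*·4.3698+(1−p*)·-10.3912)/1.09=-2.7621; Δ=(4.3698−-10.3912)/(61.0120−46.2510)=1.0000; B=V−Δ·S=-51.9653
Node (1,0) S=30.0800: V=(p*·-14.6661+(1−p*)·-23.6901)/1.09=-17.5946; Δ=(-14.6661−-23.6901)/(37.2992−28.2752)=1.0000; B=V−Δ·S=-47.6746
Node (1,1) S=39.6800: V=(p*·-2.7621+(1−p*)·-14.6661)/1.09=-7.9946; Δ=(-2.7621−-14.6661)/(49.2032−37.2992)=1.0000; B=V−Δ·S=-47.6746
Node (0,0) S=32.0000: V=(p*·-7.9946+(1−p*)·-17.5946)/1.09=-11.7382; Δ=(-7.9946−-17.5946)/(39.6800−30.0800)=1.0000; B=V−Δ·S=-43.7382
The time-0 hedge costs -11.7382, which is the no-arbitrage price.

(0,0): Delta=1.0000 Bond=-43.7382
(1,0): Delta=1.0000 Bond=-47.6746
(1,1): Delta=1.0000 Bond=-47.6746
(2,0): Delta=1.0000 Bond=-51.9653
(2,1): Delta=1.0000 Bond=-51.9653
(2,2): Delta=1.0000 Bond=-51.9653
(3,0): Delta=1.0000 Bond=-56.6422
(3,1): Delta=1.0000 Bond=-56.6422
(3,2): Delta=1.0000 Bond=-56.6422
(3,3): Delta=1.0000 Bond=-56.6422
V0=-11.7382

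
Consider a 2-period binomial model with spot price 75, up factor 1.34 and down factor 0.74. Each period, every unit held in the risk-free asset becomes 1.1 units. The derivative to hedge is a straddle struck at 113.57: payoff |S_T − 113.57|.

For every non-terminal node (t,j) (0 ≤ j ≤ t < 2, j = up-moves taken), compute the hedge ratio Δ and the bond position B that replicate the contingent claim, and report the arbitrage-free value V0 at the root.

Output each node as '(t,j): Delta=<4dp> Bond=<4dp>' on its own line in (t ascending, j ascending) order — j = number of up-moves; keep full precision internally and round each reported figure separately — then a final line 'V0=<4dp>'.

Since d<R<u, set p* = (R−d)/(u−d) = 0.6000; price each node as the discounted p*-expectation of its children.
Payoff layer (t=2): V(2,0)=72.5000, V(2,1)=39.2000, V(2,2)=21.1000
  t=1,j=0: stock 55.5000 → up 74.3700 (V=39.2000), down 41.0700 (V=72.5000). Price 47.7455; hedge Δ=-1.0000, bond B=103.2455.
  t=1,j=1: stock 100.5000 → up 134.6700 (V=21.1000), down 74.3700 (V=39.2000). Price 25.7636; hedge Δ=-0.3002, bond B=55.9303.
  t=0,j=0: stock 75.0000 → up 100.5000 (V=25.7636), down 55.5000 (V=47.7455). Price 31.4149; hedge Δ=-0.4885, bond B=68.0512.
Each (Δ,B) replicates both successor values, so the strategy is self-financing and V0 is arbitrage-free.

(0,0): Delta=-0.4885 Bond=68.0512
(1,0): Delta=-1.0000 Bond=103.2455
(1,1): Delta=-0.3002 Bond=55.9303
V0=31.4149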